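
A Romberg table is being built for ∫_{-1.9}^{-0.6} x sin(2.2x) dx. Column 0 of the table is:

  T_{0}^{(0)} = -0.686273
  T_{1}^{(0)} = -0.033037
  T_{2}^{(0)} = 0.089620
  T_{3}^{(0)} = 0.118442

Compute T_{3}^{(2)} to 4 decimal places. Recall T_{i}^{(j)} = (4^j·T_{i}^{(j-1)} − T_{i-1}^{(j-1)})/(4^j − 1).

Richardson extrapolation on the trapezoidal column (denominator 4−1=3):
T_{2}^{(1)} = (4·0.089620 − (-0.033037)) / 3 = 0.130506
T_{3}^{(1)} = 0.118442 + (0.118442 − 0.089620)/3 = 0.128049
T_{3}^{(2)} = 0.128049 + (0.128049 − 0.130506)/15 = 0.127885
(Column j=1 coincides with Simpson's rule on the same nodes.)

0.1279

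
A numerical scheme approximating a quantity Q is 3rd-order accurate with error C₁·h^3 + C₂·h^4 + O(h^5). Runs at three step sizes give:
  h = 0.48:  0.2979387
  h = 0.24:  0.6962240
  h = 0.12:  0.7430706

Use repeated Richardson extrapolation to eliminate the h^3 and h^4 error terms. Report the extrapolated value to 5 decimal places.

0.74954

First eliminate the h^3 term (factor 2^3 = 8):
  B₁ = (8·0.6962240 − 0.2979387)/7 = 0.7531219
  B₂ = (8·0.7430706 − 0.6962240)/7 = 0.7497630
Then eliminate the h^4 term (factor 2^4 = 16):
  (16·0.7497630 − 0.7531219)/15 = 0.7495391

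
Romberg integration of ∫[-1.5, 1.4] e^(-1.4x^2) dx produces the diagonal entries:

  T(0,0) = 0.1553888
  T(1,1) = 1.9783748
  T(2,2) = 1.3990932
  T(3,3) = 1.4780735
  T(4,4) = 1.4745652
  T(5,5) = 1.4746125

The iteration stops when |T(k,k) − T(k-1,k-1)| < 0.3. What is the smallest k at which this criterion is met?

k = 3

|T(1,1) − T(0,0)| = 1.8229860 ≥ 0.3
|T(2,2) − T(1,1)| = 0.5792816 ≥ 0.3
|T(3,3) − T(2,2)| = 0.0789803 < 0.3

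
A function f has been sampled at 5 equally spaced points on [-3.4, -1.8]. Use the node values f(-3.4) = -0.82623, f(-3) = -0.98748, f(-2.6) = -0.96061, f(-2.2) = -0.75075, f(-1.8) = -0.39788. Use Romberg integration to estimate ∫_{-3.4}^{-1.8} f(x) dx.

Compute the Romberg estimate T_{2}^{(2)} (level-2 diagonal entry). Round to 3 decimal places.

-1.346

T_{0}^{(0)} (trapezoid, 1 panel, h=1.6000): -0.97929
T_{1}^{(0)} (trapezoid, 2 panels, h=0.8000): -1.25813
T_{2}^{(0)} (trapezoid, 4 panels, h=0.4000): -1.32436
T_{1}^{(1)} = -1.25813 + (-1.25813 − (-0.97929))/3 = -1.35108
T_{2}^{(1)} = -1.32436 + (-1.32436 − (-1.25813))/3 = -1.34644
T_{2}^{(2)} = -1.34644 + (-1.34644 − (-1.35108))/15 = -1.34613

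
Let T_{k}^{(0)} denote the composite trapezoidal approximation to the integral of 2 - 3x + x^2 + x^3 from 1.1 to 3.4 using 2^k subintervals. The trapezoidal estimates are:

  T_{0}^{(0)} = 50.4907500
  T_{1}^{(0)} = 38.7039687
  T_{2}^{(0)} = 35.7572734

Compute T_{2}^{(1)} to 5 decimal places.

34.77504

Richardson extrapolation on the trapezoidal column (denominator 4−1=3):
T_{2}^{(1)} = (4·35.7572734 − 38.7039687) / 3 = 34.7750416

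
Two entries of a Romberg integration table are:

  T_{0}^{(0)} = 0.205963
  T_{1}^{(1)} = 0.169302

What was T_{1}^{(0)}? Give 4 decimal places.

From T_{1}^{(1)} = (4·T_{1}^{(0)} − T_{0}^{(0)})/3, solve for T_{1}^{(0)}:
4·T_{1}^{(0)} = 3·0.169302 + 0.205963 = 0.713869
T_{1}^{(0)} = 0.178467

0.1785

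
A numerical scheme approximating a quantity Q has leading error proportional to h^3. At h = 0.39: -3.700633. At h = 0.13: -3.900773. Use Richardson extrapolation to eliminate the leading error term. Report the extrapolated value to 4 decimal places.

-3.9085

The leading error scales as h^3; refining by a factor of 3 reduces it by 3^3 = 27.
Extrapolated value = (27·A(h/3) − A(h)) / (27 − 1)
= (27·(-3.900773) − (-3.700633)) / 26
= -101.620238 / 26 = -3.908471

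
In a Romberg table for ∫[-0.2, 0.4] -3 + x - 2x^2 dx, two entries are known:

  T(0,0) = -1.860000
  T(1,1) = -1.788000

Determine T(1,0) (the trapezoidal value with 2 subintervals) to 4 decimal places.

From T(1,1) = (4·T(1,0) − T(0,0))/3, solve for T(1,0):
4·T(1,0) = 3·(-1.788000) + (-1.860000) = -7.224000
T(1,0) = -1.806000

-1.8060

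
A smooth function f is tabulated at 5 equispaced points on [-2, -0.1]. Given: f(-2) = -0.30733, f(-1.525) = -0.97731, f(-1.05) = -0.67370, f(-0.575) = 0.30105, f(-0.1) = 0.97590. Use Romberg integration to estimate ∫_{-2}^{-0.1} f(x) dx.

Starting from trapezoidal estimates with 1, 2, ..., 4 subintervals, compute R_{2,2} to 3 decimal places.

R_{0,0} (trapezoid, 1 panel, h=1.9000): 0.63514
R_{1,0} (trapezoid, 2 panels, h=0.9500): -0.32244
R_{2,0} (trapezoid, 4 panels, h=0.4750): -0.48245
R_{1,1} = -0.32244 + (-0.32244 − 0.63514)/3 = -0.64163
R_{2,1} = -0.48245 + (-0.48245 − (-0.32244))/3 = -0.53579
R_{2,2} = -0.53579 + (-0.53579 − (-0.64163))/15 = -0.52873

-0.529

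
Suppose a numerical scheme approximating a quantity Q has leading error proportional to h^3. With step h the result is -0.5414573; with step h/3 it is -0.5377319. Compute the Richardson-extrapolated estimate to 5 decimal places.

-0.53759

The leading error scales as h^3; refining by a factor of 3 reduces it by 3^3 = 27.
Extrapolated value = (27·A(h/3) − A(h)) / (27 − 1)
= (27·(-0.5377319) − (-0.5414573)) / 26
= -13.9773040 / 26 = -0.5375886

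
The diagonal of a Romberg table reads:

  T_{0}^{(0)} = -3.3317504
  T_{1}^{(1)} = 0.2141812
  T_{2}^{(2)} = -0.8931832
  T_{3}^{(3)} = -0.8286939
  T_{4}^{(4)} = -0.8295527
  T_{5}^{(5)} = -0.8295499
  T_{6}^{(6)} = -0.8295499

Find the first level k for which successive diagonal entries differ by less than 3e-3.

k = 4

|T_{1}^{(1)} − T_{0}^{(0)}| = 3.5459316 ≥ 3e-3
|T_{2}^{(2)} − T_{1}^{(1)}| = 1.1073644 ≥ 3e-3
|T_{3}^{(3)} − T_{2}^{(2)}| = 0.0644893 ≥ 3e-3
|T_{4}^{(4)} − T_{3}^{(3)}| = 0.0008588 < 3e-3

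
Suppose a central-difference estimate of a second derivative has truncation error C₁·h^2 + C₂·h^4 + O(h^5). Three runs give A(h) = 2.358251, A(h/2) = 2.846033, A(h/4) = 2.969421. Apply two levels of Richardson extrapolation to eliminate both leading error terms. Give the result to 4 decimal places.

First eliminate the h^2 term (factor 2^2 = 4):
  B₁ = (4·2.846033 − 2.358251)/3 = 3.008627
  B₂ = (4·2.969421 − 2.846033)/3 = 3.010550
Then eliminate the h^4 term (factor 2^4 = 16):
  (16·3.010550 − 3.008627)/15 = 3.010678

3.0107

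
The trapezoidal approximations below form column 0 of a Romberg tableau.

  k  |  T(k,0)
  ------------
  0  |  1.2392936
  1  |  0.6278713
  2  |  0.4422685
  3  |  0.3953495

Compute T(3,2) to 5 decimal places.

0.37966

T(2,1) = (4·0.4422685 − 0.6278713) / 3 = 0.3804009
T(3,1) = 0.3953495 + (0.3953495 − 0.4422685)/3 = 0.3797098
T(3,2) = (16·0.3797098 − 0.3804009) / 15 = 0.3796637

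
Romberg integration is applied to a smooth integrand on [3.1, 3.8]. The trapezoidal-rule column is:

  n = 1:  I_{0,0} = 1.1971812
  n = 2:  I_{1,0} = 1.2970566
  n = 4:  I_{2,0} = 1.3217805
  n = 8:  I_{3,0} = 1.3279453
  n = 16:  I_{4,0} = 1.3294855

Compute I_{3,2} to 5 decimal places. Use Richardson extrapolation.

1.33000

Richardson extrapolation on the trapezoidal column (denominator 4−1=3):
I_{2,1} = 1.3217805 + (1.3217805 − 1.2970566)/3 = 1.3300218
I_{3,1} = 1.3279453 + (1.3279453 − 1.3217805)/3 = 1.3300002
I_{3,2} = (16·1.3300002 − 1.3300218) / 15 = 1.3299988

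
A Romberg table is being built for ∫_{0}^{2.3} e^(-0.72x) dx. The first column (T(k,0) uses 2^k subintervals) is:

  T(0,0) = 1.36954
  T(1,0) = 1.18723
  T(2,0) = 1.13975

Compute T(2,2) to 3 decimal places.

Richardson extrapolation on the trapezoidal column (denominator 4−1=3):
T(1,1) = 1.18723 + (1.18723 − 1.36954)/3 = 1.12646
T(2,1) = (4·1.13975 − 1.18723) / 3 = 1.12392
T(2,2) = 1.12392 + (1.12392 − 1.12646)/15 = 1.12375
(Column j=1 coincides with Simpson's rule on the same nodes.)

1.124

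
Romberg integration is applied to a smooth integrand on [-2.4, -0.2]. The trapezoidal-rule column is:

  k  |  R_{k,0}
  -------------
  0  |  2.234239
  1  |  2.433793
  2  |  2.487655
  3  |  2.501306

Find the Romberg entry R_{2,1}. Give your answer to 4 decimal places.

Richardson extrapolation on the trapezoidal column (denominator 4−1=3):
R_{2,1} = (4·2.487655 − 2.433793) / 3 = 2.505609
(Column j=1 coincides with Simpson's rule on the same nodes.)

2.5056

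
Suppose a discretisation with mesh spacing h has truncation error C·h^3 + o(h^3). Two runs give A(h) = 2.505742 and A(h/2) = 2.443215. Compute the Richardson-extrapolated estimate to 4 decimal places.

The leading error scales as h^3; refining by a factor of 2 reduces it by 2^3 = 8.
Extrapolated value = (8·A(h/2) − A(h)) / (8 − 1)
= (8·2.443215 − 2.505742) / 7
= 17.039978 / 7 = 2.434283

2.4343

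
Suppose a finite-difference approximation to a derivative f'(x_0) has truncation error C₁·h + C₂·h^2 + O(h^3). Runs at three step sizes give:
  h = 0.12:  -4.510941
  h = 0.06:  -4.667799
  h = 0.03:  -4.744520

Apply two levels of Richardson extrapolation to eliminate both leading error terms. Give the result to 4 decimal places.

-4.8201

First eliminate the h term (factor 2^1 = 2):
  B₁ = (2·(-4.667799) − (-4.510941))/1 = -4.824657
  B₂ = (2·(-4.744520) − (-4.667799))/1 = -4.821241
Then eliminate the h^2 term (factor 2^2 = 4):
  (4·(-4.821241) − (-4.824657))/3 = -4.820102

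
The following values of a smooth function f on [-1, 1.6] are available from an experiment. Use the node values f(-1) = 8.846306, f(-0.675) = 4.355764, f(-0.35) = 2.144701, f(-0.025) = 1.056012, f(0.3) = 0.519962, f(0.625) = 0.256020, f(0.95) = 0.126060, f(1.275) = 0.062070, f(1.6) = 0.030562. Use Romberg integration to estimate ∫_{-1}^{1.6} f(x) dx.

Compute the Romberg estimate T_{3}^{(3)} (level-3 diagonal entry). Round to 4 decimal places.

4.0443

T_{0}^{(0)} (trapezoid, 1 panel, h=2.6000): 11.539928
T_{1}^{(0)} (trapezoid, 2 panels, h=1.3000): 6.445915
T_{2}^{(0)} (trapezoid, 4 panels, h=0.6500): 4.698952
T_{3}^{(0)} (trapezoid, 8 panels, h=0.3250): 4.211682
T_{1}^{(1)} = 6.445915 + (6.445915 − 11.539928)/3 = 4.747911
T_{2}^{(1)} = 4.698952 + (4.698952 − 6.445915)/3 = 4.116631
T_{3}^{(1)} = 4.211682 + (4.211682 − 4.698952)/3 = 4.049259
T_{2}^{(2)} = 4.116631 + (4.116631 − 4.747911)/15 = 4.074546
T_{3}^{(2)} = 4.049259 + (4.049259 − 4.116631)/15 = 4.044768
T_{3}^{(3)} = 4.044768 + (4.044768 − 4.074546)/63 = 4.044295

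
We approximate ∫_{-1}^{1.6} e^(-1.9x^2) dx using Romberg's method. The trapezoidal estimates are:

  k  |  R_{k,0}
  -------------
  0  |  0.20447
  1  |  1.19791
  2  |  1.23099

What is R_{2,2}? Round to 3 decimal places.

R_{1,1} = (4·1.19791 − 0.20447) / 3 = 1.52906
R_{2,1} = (4·1.23099 − 1.19791) / 3 = 1.24202
R_{2,2} = (16·1.24202 − 1.52906) / 15 = 1.22288

1.223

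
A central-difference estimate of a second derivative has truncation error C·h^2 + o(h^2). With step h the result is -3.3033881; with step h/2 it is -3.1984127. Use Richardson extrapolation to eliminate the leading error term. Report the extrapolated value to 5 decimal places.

-3.16342

Extrapolated value = (4·A(h/2) − A(h)) / (4 − 1)
= (4·(-3.1984127) − (-3.3033881)) / 3
= -9.4902627 / 3 = -3.1634209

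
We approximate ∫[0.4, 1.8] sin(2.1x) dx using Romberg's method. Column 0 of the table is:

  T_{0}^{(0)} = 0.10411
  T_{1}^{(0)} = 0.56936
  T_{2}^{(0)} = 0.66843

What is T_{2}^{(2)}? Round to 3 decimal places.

0.700

T_{1}^{(1)} = 0.56936 + (0.56936 − 0.10411)/3 = 0.72444
T_{2}^{(1)} = (4·0.66843 − 0.56936) / 3 = 0.70145
T_{2}^{(2)} = (16·0.70145 − 0.72444) / 15 = 0.69992
(Column j=1 coincides with Simpson's rule on the same nodes.)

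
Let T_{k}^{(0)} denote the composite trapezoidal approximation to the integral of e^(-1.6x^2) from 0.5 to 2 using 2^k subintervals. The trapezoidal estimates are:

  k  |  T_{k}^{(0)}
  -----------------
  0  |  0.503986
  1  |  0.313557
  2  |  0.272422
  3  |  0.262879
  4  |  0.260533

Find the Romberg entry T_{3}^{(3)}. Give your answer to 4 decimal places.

0.2598

T_{1}^{(1)} = 0.313557 + (0.313557 − 0.503986)/3 = 0.250081
T_{2}^{(1)} = 0.272422 + (0.272422 − 0.313557)/3 = 0.258710
T_{3}^{(1)} = 0.262879 + (0.262879 − 0.272422)/3 = 0.259698
T_{2}^{(2)} = 0.258710 + (0.258710 − 0.250081)/15 = 0.259285
T_{3}^{(2)} = 0.259698 + (0.259698 − 0.258710)/15 = 0.259764
T_{3}^{(3)} = (64·0.259764 − 0.259285) / 63 = 0.259772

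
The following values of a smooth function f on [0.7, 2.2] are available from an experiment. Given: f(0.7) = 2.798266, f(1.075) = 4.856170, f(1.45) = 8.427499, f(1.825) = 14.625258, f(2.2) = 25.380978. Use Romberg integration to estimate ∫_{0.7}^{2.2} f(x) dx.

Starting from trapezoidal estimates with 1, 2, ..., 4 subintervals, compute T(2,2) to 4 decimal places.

T(0,0) (trapezoid, 1 panel, h=1.5000): 21.134433
T(1,0) (trapezoid, 2 panels, h=0.7500): 16.887841
T(2,0) (trapezoid, 4 panels, h=0.3750): 15.749456
T(1,1) = 16.887841 + (16.887841 − 21.134433)/3 = 15.472310
T(2,1) = 15.749456 + (15.749456 − 16.887841)/3 = 15.369994
T(2,2) = 15.369994 + (15.369994 − 15.472310)/15 = 15.363173

15.3632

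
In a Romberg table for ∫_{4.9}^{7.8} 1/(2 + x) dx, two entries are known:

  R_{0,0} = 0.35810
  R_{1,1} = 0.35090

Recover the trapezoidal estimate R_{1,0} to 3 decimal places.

From R_{1,1} = (4·R_{1,0} − R_{0,0})/3, solve for R_{1,0}:
4·R_{1,0} = 3·0.35090 + 0.35810 = 1.41080
R_{1,0} = 0.35270

0.353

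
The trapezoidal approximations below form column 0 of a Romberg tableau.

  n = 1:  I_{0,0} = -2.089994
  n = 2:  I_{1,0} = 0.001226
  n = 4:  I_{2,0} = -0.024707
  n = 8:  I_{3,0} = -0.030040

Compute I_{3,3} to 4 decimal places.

Richardson extrapolation on the trapezoidal column (denominator 4−1=3):
I_{1,1} = 0.001226 + (0.001226 − (-2.089994))/3 = 0.698299
I_{2,1} = (4·(-0.024707) − 0.001226) / 3 = -0.033351
I_{3,1} = (4·(-0.030040) − (-0.024707)) / 3 = -0.031818
I_{2,2} = -0.033351 + (-0.033351 − 0.698299)/15 = -0.082128
I_{3,2} = (16·(-0.031818) − (-0.033351)) / 15 = -0.031716
I_{3,3} = -0.031716 + (-0.031716 − (-0.082128))/63 = -0.030916
(Column j=1 coincides with Simpson's rule on the same nodes.)

-0.0309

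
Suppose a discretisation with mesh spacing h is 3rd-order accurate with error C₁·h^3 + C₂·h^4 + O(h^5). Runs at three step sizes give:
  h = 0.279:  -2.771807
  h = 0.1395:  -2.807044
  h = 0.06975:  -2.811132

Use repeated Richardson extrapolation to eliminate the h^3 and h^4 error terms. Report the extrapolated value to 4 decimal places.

-2.8117

First eliminate the h^3 term (factor 2^3 = 8):
  B₁ = (8·(-2.807044) − (-2.771807))/7 = -2.812078
  B₂ = (8·(-2.811132) − (-2.807044))/7 = -2.811716
Then eliminate the h^4 term (factor 2^4 = 16):
  (16·(-2.811716) − (-2.812078))/15 = -2.811692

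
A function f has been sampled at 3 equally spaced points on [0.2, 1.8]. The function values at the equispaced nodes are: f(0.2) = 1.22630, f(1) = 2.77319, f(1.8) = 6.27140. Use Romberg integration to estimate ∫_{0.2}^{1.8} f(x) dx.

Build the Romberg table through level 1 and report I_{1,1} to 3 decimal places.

I_{0,0} (trapezoid, 1 panel, h=1.6000): 5.99816
I_{1,0} (trapezoid, 2 panels, h=0.8000): 5.21763
I_{1,1} = 5.21763 + (5.21763 − 5.99816)/3 = 4.95745

4.957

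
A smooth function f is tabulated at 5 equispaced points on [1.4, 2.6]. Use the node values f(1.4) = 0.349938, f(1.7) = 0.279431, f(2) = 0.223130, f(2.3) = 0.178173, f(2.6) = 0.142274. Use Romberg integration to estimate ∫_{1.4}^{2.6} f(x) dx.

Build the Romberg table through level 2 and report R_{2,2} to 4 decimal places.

0.2769

R_{0,0} (trapezoid, 1 panel, h=1.2000): 0.295327
R_{1,0} (trapezoid, 2 panels, h=0.6000): 0.281542
R_{2,0} (trapezoid, 4 panels, h=0.3000): 0.278052
R_{1,1} = 0.281542 + (0.281542 − 0.295327)/3 = 0.276947
R_{2,1} = 0.278052 + (0.278052 − 0.281542)/3 = 0.276889
R_{2,2} = 0.276889 + (0.276889 − 0.276947)/15 = 0.276885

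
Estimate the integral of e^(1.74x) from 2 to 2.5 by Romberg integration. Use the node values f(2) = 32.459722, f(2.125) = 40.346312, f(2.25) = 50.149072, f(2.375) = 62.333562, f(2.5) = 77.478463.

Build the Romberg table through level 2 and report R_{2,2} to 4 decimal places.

25.8728

R_{0,0} (trapezoid, 1 panel, h=0.5000): 27.484546
R_{1,0} (trapezoid, 2 panels, h=0.2500): 26.279541
R_{2,0} (trapezoid, 4 panels, h=0.1250): 25.974755
R_{1,1} = 26.279541 + (26.279541 − 27.484546)/3 = 25.877873
R_{2,1} = 25.974755 + (25.974755 − 26.279541)/3 = 25.873160
R_{2,2} = 25.873160 + (25.873160 − 25.877873)/15 = 25.872846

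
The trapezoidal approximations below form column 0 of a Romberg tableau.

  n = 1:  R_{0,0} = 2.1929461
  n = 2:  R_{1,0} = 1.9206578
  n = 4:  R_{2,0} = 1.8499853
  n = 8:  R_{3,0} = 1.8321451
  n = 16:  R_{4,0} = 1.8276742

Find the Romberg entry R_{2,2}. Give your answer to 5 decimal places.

1.82620

Richardson extrapolation on the trapezoidal column (denominator 4−1=3):
R_{1,1} = (4·1.9206578 − 2.1929461) / 3 = 1.8298950
R_{2,1} = (4·1.8499853 − 1.9206578) / 3 = 1.8264278
R_{2,2} = (16·1.8264278 − 1.8298950) / 15 = 1.8261967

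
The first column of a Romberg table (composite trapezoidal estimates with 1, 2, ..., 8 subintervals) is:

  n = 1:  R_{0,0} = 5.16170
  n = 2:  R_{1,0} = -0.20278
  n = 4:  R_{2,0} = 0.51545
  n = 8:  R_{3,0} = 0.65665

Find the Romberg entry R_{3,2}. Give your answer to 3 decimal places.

0.700

Richardson extrapolation on the trapezoidal column (denominator 4−1=3):
R_{2,1} = 0.51545 + (0.51545 − (-0.20278))/3 = 0.75486
R_{3,1} = (4·0.65665 − 0.51545) / 3 = 0.70372
R_{3,2} = (16·0.70372 − 0.75486) / 15 = 0.70031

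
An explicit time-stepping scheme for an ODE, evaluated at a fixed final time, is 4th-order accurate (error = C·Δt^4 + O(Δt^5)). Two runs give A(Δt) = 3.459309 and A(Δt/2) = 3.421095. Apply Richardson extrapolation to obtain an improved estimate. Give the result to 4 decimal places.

3.4185

The leading error scales as Δt^4; refining by a factor of 2 reduces it by 2^4 = 16.
Extrapolated value = (16·A(Δt/2) − A(Δt)) / (16 − 1)
= (16·3.421095 − 3.459309) / 15
= 51.278211 / 15 = 3.418547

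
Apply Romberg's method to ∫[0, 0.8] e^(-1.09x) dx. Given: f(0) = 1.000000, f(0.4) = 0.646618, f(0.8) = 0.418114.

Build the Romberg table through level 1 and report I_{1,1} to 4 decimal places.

0.5339

I_{0,0} (trapezoid, 1 panel, h=0.8000): 0.567246
I_{1,0} (trapezoid, 2 panels, h=0.4000): 0.542270
I_{1,1} = 0.542270 + (0.542270 − 0.567246)/3 = 0.533945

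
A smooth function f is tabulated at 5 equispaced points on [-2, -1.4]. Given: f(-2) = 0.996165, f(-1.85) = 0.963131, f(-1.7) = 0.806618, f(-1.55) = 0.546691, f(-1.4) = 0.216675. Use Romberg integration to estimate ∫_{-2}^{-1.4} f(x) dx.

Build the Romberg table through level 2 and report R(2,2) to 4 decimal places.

0.4432

R(0,0) (trapezoid, 1 panel, h=0.6000): 0.363852
R(1,0) (trapezoid, 2 panels, h=0.3000): 0.423911
R(2,0) (trapezoid, 4 panels, h=0.1500): 0.438429
R(1,1) = 0.423911 + (0.423911 − 0.363852)/3 = 0.443931
R(2,1) = 0.438429 + (0.438429 − 0.423911)/3 = 0.443268
R(2,2) = 0.443268 + (0.443268 − 0.443931)/15 = 0.443224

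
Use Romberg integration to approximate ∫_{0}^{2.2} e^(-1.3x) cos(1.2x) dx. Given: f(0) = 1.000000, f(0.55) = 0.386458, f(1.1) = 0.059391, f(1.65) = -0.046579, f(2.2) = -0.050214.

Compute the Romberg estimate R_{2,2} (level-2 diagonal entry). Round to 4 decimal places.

R_{0,0} (trapezoid, 1 panel, h=2.2000): 1.044765
R_{1,0} (trapezoid, 2 panels, h=1.1000): 0.587712
R_{2,0} (trapezoid, 4 panels, h=0.5500): 0.480790
R_{1,1} = 0.587712 + (0.587712 − 1.044765)/3 = 0.435361
R_{2,1} = 0.480790 + (0.480790 − 0.587712)/3 = 0.445149
R_{2,2} = 0.445149 + (0.445149 − 0.435361)/15 = 0.445802

0.4458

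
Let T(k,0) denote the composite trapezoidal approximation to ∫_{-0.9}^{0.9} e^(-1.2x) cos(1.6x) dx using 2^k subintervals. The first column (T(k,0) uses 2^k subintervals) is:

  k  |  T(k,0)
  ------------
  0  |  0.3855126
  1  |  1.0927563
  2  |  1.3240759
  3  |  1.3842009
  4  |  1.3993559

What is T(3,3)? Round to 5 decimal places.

T(1,1) = 1.0927563 + (1.0927563 − 0.3855126)/3 = 1.3285042
T(2,1) = (4·1.3240759 − 1.0927563) / 3 = 1.4011824
T(3,1) = 1.3842009 + (1.3842009 − 1.3240759)/3 = 1.4042426
T(2,2) = 1.4011824 + (1.4011824 − 1.3285042)/15 = 1.4060276
T(3,2) = 1.4042426 + (1.4042426 − 1.4011824)/15 = 1.4044466
T(3,3) = (64·1.4044466 − 1.4060276) / 63 = 1.4044215

1.40442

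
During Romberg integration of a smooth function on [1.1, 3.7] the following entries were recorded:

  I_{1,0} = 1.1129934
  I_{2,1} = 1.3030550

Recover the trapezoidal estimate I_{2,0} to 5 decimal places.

From I_{2,1} = (4·I_{2,0} − I_{1,0})/3, solve for I_{2,0}:
4·I_{2,0} = 3·1.3030550 + 1.1129934 = 5.0221584
I_{2,0} = 1.2555396

1.25554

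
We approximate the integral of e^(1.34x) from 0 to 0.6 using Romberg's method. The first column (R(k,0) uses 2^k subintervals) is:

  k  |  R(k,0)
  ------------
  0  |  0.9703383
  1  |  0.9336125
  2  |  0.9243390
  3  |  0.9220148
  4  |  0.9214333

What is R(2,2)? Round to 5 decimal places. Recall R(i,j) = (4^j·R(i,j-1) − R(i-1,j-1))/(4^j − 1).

0.92124

R(1,1) = 0.9336125 + (0.9336125 − 0.9703383)/3 = 0.9213706
R(2,1) = (4·0.9243390 − 0.9336125) / 3 = 0.9212478
R(2,2) = (16·0.9212478 − 0.9213706) / 15 = 0.9212396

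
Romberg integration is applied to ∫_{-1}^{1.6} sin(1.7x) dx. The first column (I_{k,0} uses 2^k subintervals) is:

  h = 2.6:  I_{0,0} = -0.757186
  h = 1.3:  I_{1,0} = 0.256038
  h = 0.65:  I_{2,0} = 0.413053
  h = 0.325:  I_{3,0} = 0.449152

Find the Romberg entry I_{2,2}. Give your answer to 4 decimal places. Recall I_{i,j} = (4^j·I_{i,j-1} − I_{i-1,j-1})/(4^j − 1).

0.4568

Richardson extrapolation on the trapezoidal column (denominator 4−1=3):
I_{1,1} = (4·0.256038 − (-0.757186)) / 3 = 0.593779
I_{2,1} = 0.413053 + (0.413053 − 0.256038)/3 = 0.465391
I_{2,2} = (16·0.465391 − 0.593779) / 15 = 0.456832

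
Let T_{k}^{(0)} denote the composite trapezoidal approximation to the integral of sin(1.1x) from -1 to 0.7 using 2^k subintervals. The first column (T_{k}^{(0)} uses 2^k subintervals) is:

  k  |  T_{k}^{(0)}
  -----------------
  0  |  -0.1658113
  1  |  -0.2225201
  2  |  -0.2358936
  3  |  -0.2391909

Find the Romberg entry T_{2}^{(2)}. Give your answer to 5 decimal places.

Richardson extrapolation on the trapezoidal column (denominator 4−1=3):
T_{1}^{(1)} = -0.2225201 + (-0.2225201 − (-0.1658113))/3 = -0.2414230
T_{2}^{(1)} = -0.2358936 + (-0.2358936 − (-0.2225201))/3 = -0.2403514
T_{2}^{(2)} = (16·(-0.2403514) − (-0.2414230)) / 15 = -0.2402800

-0.24028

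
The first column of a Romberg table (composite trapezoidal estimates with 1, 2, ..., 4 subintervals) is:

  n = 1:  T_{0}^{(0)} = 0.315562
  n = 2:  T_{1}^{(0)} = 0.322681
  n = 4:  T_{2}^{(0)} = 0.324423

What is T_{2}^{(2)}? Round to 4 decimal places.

T_{1}^{(1)} = 0.322681 + (0.322681 − 0.315562)/3 = 0.325054
T_{2}^{(1)} = (4·0.324423 − 0.322681) / 3 = 0.325004
T_{2}^{(2)} = 0.325004 + (0.325004 − 0.325054)/15 = 0.325001

0.3250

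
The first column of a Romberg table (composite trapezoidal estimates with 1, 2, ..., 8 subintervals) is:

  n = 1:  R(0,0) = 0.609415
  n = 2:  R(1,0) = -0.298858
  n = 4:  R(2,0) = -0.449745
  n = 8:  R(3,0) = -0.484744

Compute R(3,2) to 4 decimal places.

-0.4962

Richardson extrapolation on the trapezoidal column (denominator 4−1=3):
R(2,1) = (4·(-0.449745) − (-0.298858)) / 3 = -0.500041
R(3,1) = -0.484744 + (-0.484744 − (-0.449745))/3 = -0.496410
R(3,2) = -0.496410 + (-0.496410 − (-0.500041))/15 = -0.496168
(Column j=1 coincides with Simpson's rule on the same nodes.)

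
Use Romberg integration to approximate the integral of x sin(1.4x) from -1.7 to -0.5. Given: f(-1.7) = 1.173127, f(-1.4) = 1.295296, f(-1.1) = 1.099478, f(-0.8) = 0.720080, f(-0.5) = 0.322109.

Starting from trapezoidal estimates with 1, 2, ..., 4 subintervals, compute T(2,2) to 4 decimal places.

1.1754

T(0,0) (trapezoid, 1 panel, h=1.2000): 0.897142
T(1,0) (trapezoid, 2 panels, h=0.6000): 1.108258
T(2,0) (trapezoid, 4 panels, h=0.3000): 1.158742
T(1,1) = 1.108258 + (1.108258 − 0.897142)/3 = 1.178630
T(2,1) = 1.158742 + (1.158742 − 1.108258)/3 = 1.175570
T(2,2) = 1.175570 + (1.175570 − 1.178630)/15 = 1.175366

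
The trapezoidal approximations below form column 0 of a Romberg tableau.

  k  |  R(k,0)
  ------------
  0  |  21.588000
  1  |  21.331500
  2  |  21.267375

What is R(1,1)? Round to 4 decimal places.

21.2460

Richardson extrapolation on the trapezoidal column (denominator 4−1=3):
R(1,1) = 21.331500 + (21.331500 − 21.588000)/3 = 21.246000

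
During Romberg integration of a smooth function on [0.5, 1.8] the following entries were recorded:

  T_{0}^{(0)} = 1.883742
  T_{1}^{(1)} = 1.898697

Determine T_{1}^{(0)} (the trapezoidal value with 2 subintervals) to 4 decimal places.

1.8950

From T_{1}^{(1)} = (4·T_{1}^{(0)} − T_{0}^{(0)})/3, solve for T_{1}^{(0)}:
4·T_{1}^{(0)} = 3·1.898697 + 1.883742 = 7.579833
T_{1}^{(0)} = 1.894958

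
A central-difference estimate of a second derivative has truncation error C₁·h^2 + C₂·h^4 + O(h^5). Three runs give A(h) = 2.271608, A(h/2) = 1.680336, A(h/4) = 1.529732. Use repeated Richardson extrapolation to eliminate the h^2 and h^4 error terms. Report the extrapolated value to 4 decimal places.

1.4793

First eliminate the h^2 term (factor 2^2 = 4):
  B₁ = (4·1.680336 − 2.271608)/3 = 1.483245
  B₂ = (4·1.529732 − 1.680336)/3 = 1.479531
Then eliminate the h^4 term (factor 2^4 = 16):
  (16·1.479531 − 1.483245)/15 = 1.479283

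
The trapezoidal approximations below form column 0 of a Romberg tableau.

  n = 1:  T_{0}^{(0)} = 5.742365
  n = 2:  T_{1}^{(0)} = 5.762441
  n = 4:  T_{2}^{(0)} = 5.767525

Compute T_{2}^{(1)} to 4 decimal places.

T_{2}^{(1)} = (4·5.767525 − 5.762441) / 3 = 5.769220
(Column j=1 coincides with Simpson's rule on the same nodes.)

5.7692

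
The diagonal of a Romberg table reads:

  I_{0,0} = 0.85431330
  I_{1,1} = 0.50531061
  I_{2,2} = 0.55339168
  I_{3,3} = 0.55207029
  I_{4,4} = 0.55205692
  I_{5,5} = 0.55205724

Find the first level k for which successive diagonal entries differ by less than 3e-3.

|I_{1,1} − I_{0,0}| = 0.34900269 ≥ 3e-3
|I_{2,2} − I_{1,1}| = 0.04808107 ≥ 3e-3
|I_{3,3} − I_{2,2}| = 0.00132139 < 3e-3

k = 3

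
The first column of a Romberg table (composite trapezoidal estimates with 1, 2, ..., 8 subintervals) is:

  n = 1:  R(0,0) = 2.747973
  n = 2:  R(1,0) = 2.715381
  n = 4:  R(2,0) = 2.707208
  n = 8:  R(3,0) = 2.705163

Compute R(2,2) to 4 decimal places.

2.7045

R(1,1) = (4·2.715381 − 2.747973) / 3 = 2.704517
R(2,1) = 2.707208 + (2.707208 − 2.715381)/3 = 2.704484
R(2,2) = (16·2.704484 − 2.704517) / 15 = 2.704482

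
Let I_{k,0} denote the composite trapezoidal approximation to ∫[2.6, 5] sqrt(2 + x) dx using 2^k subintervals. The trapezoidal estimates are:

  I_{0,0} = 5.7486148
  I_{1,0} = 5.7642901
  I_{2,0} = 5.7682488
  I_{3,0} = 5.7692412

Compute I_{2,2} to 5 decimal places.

5.76957

Richardson extrapolation on the trapezoidal column (denominator 4−1=3):
I_{1,1} = (4·5.7642901 − 5.7486148) / 3 = 5.7695152
I_{2,1} = (4·5.7682488 − 5.7642901) / 3 = 5.7695684
I_{2,2} = 5.7695684 + (5.7695684 − 5.7695152)/15 = 5.7695719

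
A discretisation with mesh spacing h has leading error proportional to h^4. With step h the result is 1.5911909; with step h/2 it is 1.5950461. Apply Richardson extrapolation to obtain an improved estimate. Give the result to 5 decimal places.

1.59530

The leading error scales as h^4; refining by a factor of 2 reduces it by 2^4 = 16.
Extrapolated value = (16·A(h/2) − A(h)) / (16 − 1)
= (16·1.5950461 − 1.5911909) / 15
= 23.9295467 / 15 = 1.5953031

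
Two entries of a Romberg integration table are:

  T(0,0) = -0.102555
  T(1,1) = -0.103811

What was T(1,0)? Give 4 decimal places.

From T(1,1) = (4·T(1,0) − T(0,0))/3, solve for T(1,0):
4·T(1,0) = 3·(-0.103811) + (-0.102555) = -0.413988
T(1,0) = -0.103497

-0.1035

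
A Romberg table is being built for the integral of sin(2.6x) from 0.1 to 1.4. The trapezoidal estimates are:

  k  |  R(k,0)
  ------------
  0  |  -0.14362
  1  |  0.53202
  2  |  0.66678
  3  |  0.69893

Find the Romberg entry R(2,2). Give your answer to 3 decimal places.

Richardson extrapolation on the trapezoidal column (denominator 4−1=3):
R(1,1) = 0.53202 + (0.53202 − (-0.14362))/3 = 0.75723
R(2,1) = (4·0.66678 − 0.53202) / 3 = 0.71170
R(2,2) = (16·0.71170 − 0.75723) / 15 = 0.70866
(Column j=1 coincides with Simpson's rule on the same nodes.)

0.709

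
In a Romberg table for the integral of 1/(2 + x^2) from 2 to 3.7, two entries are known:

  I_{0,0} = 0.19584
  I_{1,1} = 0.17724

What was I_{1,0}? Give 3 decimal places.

0.182

From I_{1,1} = (4·I_{1,0} − I_{0,0})/3, solve for I_{1,0}:
4·I_{1,0} = 3·0.17724 + 0.19584 = 0.72756
I_{1,0} = 0.18189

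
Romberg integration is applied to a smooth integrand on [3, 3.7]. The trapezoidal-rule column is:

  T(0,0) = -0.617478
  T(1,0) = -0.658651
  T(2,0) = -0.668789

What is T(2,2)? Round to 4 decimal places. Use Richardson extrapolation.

-0.6722

Richardson extrapolation on the trapezoidal column (denominator 4−1=3):
T(1,1) = (4·(-0.658651) − (-0.617478)) / 3 = -0.672375
T(2,1) = -0.668789 + (-0.668789 − (-0.658651))/3 = -0.672168
T(2,2) = (16·(-0.672168) − (-0.672375)) / 15 = -0.672154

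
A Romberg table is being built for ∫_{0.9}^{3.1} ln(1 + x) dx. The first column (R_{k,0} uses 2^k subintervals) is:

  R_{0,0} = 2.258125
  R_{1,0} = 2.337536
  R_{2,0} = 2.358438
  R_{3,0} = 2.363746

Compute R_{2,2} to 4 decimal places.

2.3655

R_{1,1} = (4·2.337536 − 2.258125) / 3 = 2.364006
R_{2,1} = (4·2.358438 − 2.337536) / 3 = 2.365405
R_{2,2} = (16·2.365405 − 2.364006) / 15 = 2.365498
(Column j=1 coincides with Simpson's rule on the same nodes.)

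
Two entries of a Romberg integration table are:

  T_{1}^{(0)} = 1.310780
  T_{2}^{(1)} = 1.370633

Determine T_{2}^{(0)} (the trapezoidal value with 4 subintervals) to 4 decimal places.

From T_{2}^{(1)} = (4·T_{2}^{(0)} − T_{1}^{(0)})/3, solve for T_{2}^{(0)}:
4·T_{2}^{(0)} = 3·1.370633 + 1.310780 = 5.422679
T_{2}^{(0)} = 1.355670

1.3557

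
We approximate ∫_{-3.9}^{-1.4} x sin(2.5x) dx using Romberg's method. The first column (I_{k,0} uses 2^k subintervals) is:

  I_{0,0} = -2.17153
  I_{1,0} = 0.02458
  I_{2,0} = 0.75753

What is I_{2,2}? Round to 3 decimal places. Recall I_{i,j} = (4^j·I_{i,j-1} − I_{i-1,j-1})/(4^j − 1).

I_{1,1} = (4·0.02458 − (-2.17153)) / 3 = 0.75662
I_{2,1} = (4·0.75753 − 0.02458) / 3 = 1.00185
I_{2,2} = 1.00185 + (1.00185 − 0.75662)/15 = 1.01820

1.018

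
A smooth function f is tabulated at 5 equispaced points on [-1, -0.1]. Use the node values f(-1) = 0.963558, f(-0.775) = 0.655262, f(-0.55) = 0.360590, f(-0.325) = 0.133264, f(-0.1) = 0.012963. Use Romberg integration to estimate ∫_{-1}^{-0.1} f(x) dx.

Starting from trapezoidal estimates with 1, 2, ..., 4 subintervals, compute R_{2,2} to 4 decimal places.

0.3640

R_{0,0} (trapezoid, 1 panel, h=0.9000): 0.439434
R_{1,0} (trapezoid, 2 panels, h=0.4500): 0.381983
R_{2,0} (trapezoid, 4 panels, h=0.2250): 0.368410
R_{1,1} = 0.381983 + (0.381983 − 0.439434)/3 = 0.362833
R_{2,1} = 0.368410 + (0.368410 − 0.381983)/3 = 0.363886
R_{2,2} = 0.363886 + (0.363886 − 0.362833)/15 = 0.363956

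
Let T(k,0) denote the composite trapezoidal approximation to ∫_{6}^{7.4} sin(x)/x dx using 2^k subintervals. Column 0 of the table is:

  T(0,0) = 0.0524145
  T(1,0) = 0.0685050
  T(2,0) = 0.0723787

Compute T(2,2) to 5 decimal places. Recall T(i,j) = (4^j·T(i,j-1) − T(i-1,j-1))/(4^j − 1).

0.07366

T(1,1) = 0.0685050 + (0.0685050 − 0.0524145)/3 = 0.0738685
T(2,1) = 0.0723787 + (0.0723787 − 0.0685050)/3 = 0.0736699
T(2,2) = (16·0.0736699 − 0.0738685) / 15 = 0.0736567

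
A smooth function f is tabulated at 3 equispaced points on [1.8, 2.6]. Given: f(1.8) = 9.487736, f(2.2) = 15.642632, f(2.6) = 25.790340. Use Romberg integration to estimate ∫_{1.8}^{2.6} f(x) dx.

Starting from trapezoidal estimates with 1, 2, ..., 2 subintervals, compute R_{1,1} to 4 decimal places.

13.0465

R_{0,0} (trapezoid, 1 panel, h=0.8000): 14.111230
R_{1,0} (trapezoid, 2 panels, h=0.4000): 13.312668
R_{1,1} = 13.312668 + (13.312668 − 14.111230)/3 = 13.046481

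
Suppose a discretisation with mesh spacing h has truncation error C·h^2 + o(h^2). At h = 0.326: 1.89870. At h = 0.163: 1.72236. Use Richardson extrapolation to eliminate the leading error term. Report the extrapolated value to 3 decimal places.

1.664

The leading error scales as h^2; refining by a factor of 2 reduces it by 2^2 = 4.
Extrapolated value = (4·A(h/2) − A(h)) / (4 − 1)
= (4·1.72236 − 1.89870) / 3
= 4.99074 / 3 = 1.66358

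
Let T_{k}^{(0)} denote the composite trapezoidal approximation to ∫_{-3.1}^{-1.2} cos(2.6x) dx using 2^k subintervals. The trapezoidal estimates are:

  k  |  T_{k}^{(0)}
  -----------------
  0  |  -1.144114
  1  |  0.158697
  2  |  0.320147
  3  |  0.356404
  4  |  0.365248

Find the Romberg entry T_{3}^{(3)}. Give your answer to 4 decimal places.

Richardson extrapolation on the trapezoidal column (denominator 4−1=3):
T_{1}^{(1)} = 0.158697 + (0.158697 − (-1.144114))/3 = 0.592967
T_{2}^{(1)} = (4·0.320147 − 0.158697) / 3 = 0.373964
T_{3}^{(1)} = 0.356404 + (0.356404 − 0.320147)/3 = 0.368490
T_{2}^{(2)} = (16·0.373964 − 0.592967) / 15 = 0.359364
T_{3}^{(2)} = 0.368490 + (0.368490 − 0.373964)/15 = 0.368125
T_{3}^{(3)} = 0.368125 + (0.368125 − 0.359364)/63 = 0.368264
(Column j=1 coincides with Simpson's rule on the same nodes.)

0.3683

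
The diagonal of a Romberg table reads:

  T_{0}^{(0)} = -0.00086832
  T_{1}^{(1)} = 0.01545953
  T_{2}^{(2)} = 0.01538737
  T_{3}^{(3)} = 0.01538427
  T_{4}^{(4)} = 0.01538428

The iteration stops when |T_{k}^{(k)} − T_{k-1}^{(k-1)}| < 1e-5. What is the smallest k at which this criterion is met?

k = 3

|T_{1}^{(1)} − T_{0}^{(0)}| = 0.01632785 ≥ 1e-5
|T_{2}^{(2)} − T_{1}^{(1)}| = 0.00007216 ≥ 1e-5
|T_{3}^{(3)} − T_{2}^{(2)}| = 0.00000310 < 1e-5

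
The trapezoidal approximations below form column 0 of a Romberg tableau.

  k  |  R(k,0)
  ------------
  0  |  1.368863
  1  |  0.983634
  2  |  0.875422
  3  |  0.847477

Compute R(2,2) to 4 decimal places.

Richardson extrapolation on the trapezoidal column (denominator 4−1=3):
R(1,1) = 0.983634 + (0.983634 − 1.368863)/3 = 0.855224
R(2,1) = 0.875422 + (0.875422 − 0.983634)/3 = 0.839351
R(2,2) = 0.839351 + (0.839351 − 0.855224)/15 = 0.838293

0.8383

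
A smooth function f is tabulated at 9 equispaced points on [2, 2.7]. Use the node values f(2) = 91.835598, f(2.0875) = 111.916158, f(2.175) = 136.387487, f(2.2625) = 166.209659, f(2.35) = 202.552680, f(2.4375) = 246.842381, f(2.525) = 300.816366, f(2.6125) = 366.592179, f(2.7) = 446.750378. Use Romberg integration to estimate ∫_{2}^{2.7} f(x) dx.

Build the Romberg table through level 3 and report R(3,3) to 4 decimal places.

R(0,0) (trapezoid, 1 panel, h=0.7000): 188.505092
R(1,0) (trapezoid, 2 panels, h=0.3500): 165.145984
R(2,0) (trapezoid, 4 panels, h=0.1750): 159.083666
R(3,0) (trapezoid, 8 panels, h=0.0875): 157.553366
R(1,1) = 165.145984 + (165.145984 − 188.505092)/3 = 157.359615
R(2,1) = 159.083666 + (159.083666 − 165.145984)/3 = 157.062893
R(3,1) = 157.553366 + (157.553366 − 159.083666)/3 = 157.043266
R(2,2) = 157.062893 + (157.062893 − 157.359615)/15 = 157.043112
R(3,2) = 157.043266 + (157.043266 − 157.062893)/15 = 157.041958
R(3,3) = 157.041958 + (157.041958 − 157.043112)/63 = 157.041940

157.0419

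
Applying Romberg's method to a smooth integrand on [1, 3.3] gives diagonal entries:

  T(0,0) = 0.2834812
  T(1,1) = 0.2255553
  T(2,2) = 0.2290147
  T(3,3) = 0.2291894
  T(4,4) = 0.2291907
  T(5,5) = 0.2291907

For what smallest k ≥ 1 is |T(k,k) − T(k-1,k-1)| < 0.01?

|T(1,1) − T(0,0)| = 0.0579259 ≥ 0.01
|T(2,2) − T(1,1)| = 0.0034594 < 0.01

k = 2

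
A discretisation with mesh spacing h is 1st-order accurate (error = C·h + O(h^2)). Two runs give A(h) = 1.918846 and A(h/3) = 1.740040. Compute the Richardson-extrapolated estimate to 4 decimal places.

1.6506

The leading error scales as h; refining by a factor of 3 reduces it by 3^1 = 3.
Extrapolated value = (3·A(h/3) − A(h)) / (3 − 1)
= (3·1.740040 − 1.918846) / 2
= 3.301274 / 2 = 1.650637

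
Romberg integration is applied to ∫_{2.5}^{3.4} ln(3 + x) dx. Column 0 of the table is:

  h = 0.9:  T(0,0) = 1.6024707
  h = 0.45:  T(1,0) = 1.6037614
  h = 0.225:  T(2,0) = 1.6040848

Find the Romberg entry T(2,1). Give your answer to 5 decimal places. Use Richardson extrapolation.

Richardson extrapolation on the trapezoidal column (denominator 4−1=3):
T(2,1) = (4·1.6040848 − 1.6037614) / 3 = 1.6041926

1.60419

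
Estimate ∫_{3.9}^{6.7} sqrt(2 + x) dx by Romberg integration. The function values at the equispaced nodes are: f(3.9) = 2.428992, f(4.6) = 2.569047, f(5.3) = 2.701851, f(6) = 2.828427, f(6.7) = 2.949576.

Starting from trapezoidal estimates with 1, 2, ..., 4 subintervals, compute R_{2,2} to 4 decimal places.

7.5535

R_{0,0} (trapezoid, 1 panel, h=2.8000): 7.529995
R_{1,0} (trapezoid, 2 panels, h=1.4000): 7.547589
R_{2,0} (trapezoid, 4 panels, h=0.7000): 7.552026
R_{1,1} = 7.547589 + (7.547589 − 7.529995)/3 = 7.553454
R_{2,1} = 7.552026 + (7.552026 − 7.547589)/3 = 7.553505
R_{2,2} = 7.553505 + (7.553505 − 7.553454)/15 = 7.553508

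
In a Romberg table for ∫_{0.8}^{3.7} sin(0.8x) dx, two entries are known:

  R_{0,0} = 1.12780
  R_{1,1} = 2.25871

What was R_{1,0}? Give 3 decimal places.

1.976

From R_{1,1} = (4·R_{1,0} − R_{0,0})/3, solve for R_{1,0}:
4·R_{1,0} = 3·2.25871 + 1.12780 = 7.90393
R_{1,0} = 1.97598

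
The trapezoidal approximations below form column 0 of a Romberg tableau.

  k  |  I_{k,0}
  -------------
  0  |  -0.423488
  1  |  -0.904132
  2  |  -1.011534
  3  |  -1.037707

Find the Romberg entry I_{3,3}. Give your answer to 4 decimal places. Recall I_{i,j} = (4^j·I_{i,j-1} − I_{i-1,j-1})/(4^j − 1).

Richardson extrapolation on the trapezoidal column (denominator 4−1=3):
I_{1,1} = (4·(-0.904132) − (-0.423488)) / 3 = -1.064347
I_{2,1} = (4·(-1.011534) − (-0.904132)) / 3 = -1.047335
I_{3,1} = (4·(-1.037707) − (-1.011534)) / 3 = -1.046431
I_{2,2} = -1.047335 + (-1.047335 − (-1.064347))/15 = -1.046201
I_{3,2} = (16·(-1.046431) − (-1.047335)) / 15 = -1.046371
I_{3,3} = -1.046371 + (-1.046371 − (-1.046201))/63 = -1.046374

-1.0464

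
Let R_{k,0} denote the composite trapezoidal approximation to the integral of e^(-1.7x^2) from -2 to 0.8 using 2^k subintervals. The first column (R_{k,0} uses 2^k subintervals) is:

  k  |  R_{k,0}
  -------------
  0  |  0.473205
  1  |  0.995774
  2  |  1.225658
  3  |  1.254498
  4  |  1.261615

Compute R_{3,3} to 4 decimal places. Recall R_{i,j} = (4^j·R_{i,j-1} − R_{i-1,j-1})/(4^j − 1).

Richardson extrapolation on the trapezoidal column (denominator 4−1=3):
R_{1,1} = (4·0.995774 − 0.473205) / 3 = 1.169964
R_{2,1} = 1.225658 + (1.225658 − 0.995774)/3 = 1.302286
R_{3,1} = 1.254498 + (1.254498 − 1.225658)/3 = 1.264111
R_{2,2} = (16·1.302286 − 1.169964) / 15 = 1.311107
R_{3,2} = 1.264111 + (1.264111 − 1.302286)/15 = 1.261566
R_{3,3} = 1.261566 + (1.261566 − 1.311107)/63 = 1.260780

1.2608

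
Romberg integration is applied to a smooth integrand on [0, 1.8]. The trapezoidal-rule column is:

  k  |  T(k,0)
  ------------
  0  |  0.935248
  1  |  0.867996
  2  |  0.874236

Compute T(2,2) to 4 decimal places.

T(1,1) = 0.867996 + (0.867996 − 0.935248)/3 = 0.845579
T(2,1) = (4·0.874236 − 0.867996) / 3 = 0.876316
T(2,2) = 0.876316 + (0.876316 − 0.845579)/15 = 0.878365

0.8784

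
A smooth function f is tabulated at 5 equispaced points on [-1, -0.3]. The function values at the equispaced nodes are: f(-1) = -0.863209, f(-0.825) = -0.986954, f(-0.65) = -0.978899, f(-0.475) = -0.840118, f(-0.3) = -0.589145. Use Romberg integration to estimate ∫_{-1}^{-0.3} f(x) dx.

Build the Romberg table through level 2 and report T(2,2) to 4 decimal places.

T(0,0) (trapezoid, 1 panel, h=0.7000): -0.508324
T(1,0) (trapezoid, 2 panels, h=0.3500): -0.596777
T(2,0) (trapezoid, 4 panels, h=0.1750): -0.618126
T(1,1) = -0.596777 + (-0.596777 − (-0.508324))/3 = -0.626261
T(2,1) = -0.618126 + (-0.618126 − (-0.596777))/3 = -0.625242
T(2,2) = -0.625242 + (-0.625242 − (-0.626261))/15 = -0.625174

-0.6252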